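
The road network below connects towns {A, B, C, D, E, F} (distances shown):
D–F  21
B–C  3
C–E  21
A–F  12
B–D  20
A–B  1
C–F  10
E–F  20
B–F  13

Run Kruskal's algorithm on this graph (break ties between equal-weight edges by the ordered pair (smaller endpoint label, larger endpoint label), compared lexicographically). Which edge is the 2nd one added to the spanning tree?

Kruskal: consider edges lightest-first.
A–B (1): add. Components now {A,B} {C} {D} {E} {F}
B–C (3): add. Components now {A,B,C} {D} {E} {F}
C–F (10): add. Components now {A,B,C,F} {D} {E}
A–F (12): skip — A and F already connected.
B–F (13): skip — B and F already connected.
B–D (20): add. Components now {A,B,C,D,F} {E}
E–F (20): add. Components now {A,B,C,D,E,F}
The 2nd edge added is B–C.

B-C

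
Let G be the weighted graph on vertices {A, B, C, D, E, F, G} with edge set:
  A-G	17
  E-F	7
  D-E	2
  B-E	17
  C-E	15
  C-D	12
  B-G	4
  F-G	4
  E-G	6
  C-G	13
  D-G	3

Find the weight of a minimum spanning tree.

Kruskal's algorithm — process edges by increasing weight (ties by edge label):
D-E (2): add — endpoints in different components.
D-G (3): add — endpoints in different components.
B-G (4): add — endpoints in different components.
F-G (4): add — endpoints in different components.
E-G (6): skip — E and G already connected.
E-F (7): skip — E and F already connected.
C-D (12): add — endpoints in different components.
C-G (13): skip — C and G already connected.
C-E (15): skip — C and E already connected.
A-G (17): add — endpoints in different components.
MST edges: D-E, D-G, B-G, F-G, C-D, A-G; total weight 2+3+4+4+12+17 = 42.

42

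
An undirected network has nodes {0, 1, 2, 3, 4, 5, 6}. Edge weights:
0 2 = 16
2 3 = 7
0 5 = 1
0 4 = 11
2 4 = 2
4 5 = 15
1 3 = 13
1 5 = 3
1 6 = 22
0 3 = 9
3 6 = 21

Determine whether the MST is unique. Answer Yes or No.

Yes

Kruskal: consider edges lightest-first.
0 5 (1): add — endpoints in different components.
2 4 (2): add — endpoints in different components.
1 5 (3): add — endpoints in different components.
2 3 (7): add — endpoints in different components.
0 3 (9): add — endpoints in different components.
0 4 (11): skip — 0 and 4 already connected.
1 3 (13): skip — 1 and 3 already connected.
4 5 (15): skip — 4 and 5 already connected.
0 2 (16): skip — 0 and 2 already connected.
3 6 (21): add — endpoints in different components.
Every non-tree edge has weight strictly greater than the heaviest edge on the tree path between its endpoints, so the MST is unique.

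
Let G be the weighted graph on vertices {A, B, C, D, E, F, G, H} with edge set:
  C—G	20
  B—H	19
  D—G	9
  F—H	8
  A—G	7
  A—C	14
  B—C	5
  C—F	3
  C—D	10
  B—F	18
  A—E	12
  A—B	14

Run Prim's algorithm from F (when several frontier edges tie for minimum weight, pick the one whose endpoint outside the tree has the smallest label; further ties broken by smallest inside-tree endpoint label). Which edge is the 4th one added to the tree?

Prim, starting at F.
Step 1: frontier [C—F 3, F—H 8, B—F 18] → take C—F (3); add C.
Step 2: frontier [B—C 5, C—D 10, A—C 14, C—G 20, F—H 8, B—F 18] → take B—C (5); add B.
Step 3: frontier [A—B 14, B—H 19, C—D 10, A—C 14, C—G 20, F—H 8] → take F—H (8); add H.
Step 4: frontier [A—B 14, C—D 10, A—C 14, C—G 20] → take C—D (10); add D.
Step 5: frontier [A—B 14, A—C 14, C—G 20, D—G 9] → take D—G (9); add G.
Step 6: frontier [A—B 14, A—C 14, A—G 7] → take A—G (7); add A.
Step 7: frontier [A—E 12] → take A—E (12); add E.
The 4th edge added is C—D.

C-D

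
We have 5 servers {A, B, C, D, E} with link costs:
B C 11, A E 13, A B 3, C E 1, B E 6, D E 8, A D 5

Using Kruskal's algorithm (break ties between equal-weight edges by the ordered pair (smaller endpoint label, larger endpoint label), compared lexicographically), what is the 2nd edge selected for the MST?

A-B

Kruskal's algorithm — process edges by increasing weight (ties by edge label):
C E (1): add. Components now {A} {B} {C,E} {D}
A B (3): add. Components now {A,B} {C,E} {D}
A D (5): add. Components now {A,B,D} {C,E}
B E (6): add. Components now {A,B,C,D,E}
The 2nd edge added is A B.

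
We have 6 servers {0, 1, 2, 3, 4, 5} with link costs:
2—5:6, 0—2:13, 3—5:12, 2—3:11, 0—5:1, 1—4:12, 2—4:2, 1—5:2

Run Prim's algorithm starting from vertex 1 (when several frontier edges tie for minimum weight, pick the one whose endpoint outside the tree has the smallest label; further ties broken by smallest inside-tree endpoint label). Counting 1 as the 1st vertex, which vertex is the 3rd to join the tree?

0

Grow the tree from 1 using Prim:
Step 1: cheapest edge leaving the tree is 1—5 (2); add 5.
Step 2: cheapest edge leaving the tree is 0—5 (1); add 0.
Step 3: cheapest edge leaving the tree is 2—5 (6); add 2.
Step 4: cheapest edge leaving the tree is 2—4 (2); add 4.
Step 5: cheapest edge leaving the tree is 2—3 (11); add 3.
Vertex order: 1, 5, 0, 2, 4, 3. The 3rd vertex is 0.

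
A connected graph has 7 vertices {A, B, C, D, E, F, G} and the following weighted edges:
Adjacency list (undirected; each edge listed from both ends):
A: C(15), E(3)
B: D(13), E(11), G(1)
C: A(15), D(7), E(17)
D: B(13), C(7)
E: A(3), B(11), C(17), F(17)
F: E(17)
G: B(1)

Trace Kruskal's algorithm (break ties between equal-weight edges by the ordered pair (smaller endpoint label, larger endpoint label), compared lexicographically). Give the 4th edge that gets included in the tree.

B-E

Kruskal's algorithm — process edges by increasing weight (ties by edge label):
B-G (1): add. Components now {A} {B,G} {C} {D} {E} {F}
A-E (3): add. Components now {A,E} {B,G} {C} {D} {F}
C-D (7): add. Components now {A,E} {B,G} {C,D} {F}
B-E (11): add. Components now {A,B,E,G} {C,D} {F}
B-D (13): add. Components now {A,B,C,D,E,G} {F}
A-C (15): skip — A and C already connected.
C-E (17): skip — C and E already connected.
E-F (17): add. Components now {A,B,C,D,E,F,G}
The 4th edge added is B-E.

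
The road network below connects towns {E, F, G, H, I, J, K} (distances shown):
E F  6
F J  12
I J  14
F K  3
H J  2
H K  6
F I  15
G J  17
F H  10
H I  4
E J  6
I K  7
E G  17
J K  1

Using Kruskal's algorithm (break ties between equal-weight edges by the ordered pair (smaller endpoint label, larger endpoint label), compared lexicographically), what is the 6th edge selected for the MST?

Kruskal: consider edges lightest-first.
J K (1): add. Components now {E} {F} {G} {H} {I} {J,K}
H J (2): add. Components now {E} {F} {G} {H,J,K} {I}
F K (3): add. Components now {E} {F,H,J,K} {G} {I}
H I (4): add. Components now {E} {F,H,I,J,K} {G}
E F (6): add. Components now {E,F,H,I,J,K} {G}
E J (6): skip — E and J already connected.
H K (6): skip — H and K already connected.
I K (7): skip — I and K already connected.
F H (10): skip — F and H already connected.
F J (12): skip — F and J already connected.
I J (14): skip — I and J already connected.
F I (15): skip — F and I already connected.
E G (17): add. Components now {E,F,G,H,I,J,K}
The 6th edge added is E G.

E-G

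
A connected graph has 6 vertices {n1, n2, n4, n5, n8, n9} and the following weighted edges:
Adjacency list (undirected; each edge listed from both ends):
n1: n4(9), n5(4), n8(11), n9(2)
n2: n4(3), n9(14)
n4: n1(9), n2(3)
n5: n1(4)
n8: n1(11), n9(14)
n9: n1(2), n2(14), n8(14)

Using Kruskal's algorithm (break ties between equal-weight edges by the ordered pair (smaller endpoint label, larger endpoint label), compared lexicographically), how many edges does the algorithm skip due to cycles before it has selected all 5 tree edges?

Kruskal: consider edges lightest-first.
n1–n9 (2): add. Components now {n2} {n8} {n4} {n1,n9} {n5}
n2–n4 (3): add. Components now {n2,n4} {n8} {n1,n9} {n5}
n1–n5 (4): add. Components now {n2,n4} {n8} {n1,n5,n9}
n1–n4 (9): add. Components now {n1,n2,n4,n5,n9} {n8}
n1–n8 (11): add. Components now {n1,n2,n4,n5,n8,n9}
Edges rejected before the tree was complete: 0.

0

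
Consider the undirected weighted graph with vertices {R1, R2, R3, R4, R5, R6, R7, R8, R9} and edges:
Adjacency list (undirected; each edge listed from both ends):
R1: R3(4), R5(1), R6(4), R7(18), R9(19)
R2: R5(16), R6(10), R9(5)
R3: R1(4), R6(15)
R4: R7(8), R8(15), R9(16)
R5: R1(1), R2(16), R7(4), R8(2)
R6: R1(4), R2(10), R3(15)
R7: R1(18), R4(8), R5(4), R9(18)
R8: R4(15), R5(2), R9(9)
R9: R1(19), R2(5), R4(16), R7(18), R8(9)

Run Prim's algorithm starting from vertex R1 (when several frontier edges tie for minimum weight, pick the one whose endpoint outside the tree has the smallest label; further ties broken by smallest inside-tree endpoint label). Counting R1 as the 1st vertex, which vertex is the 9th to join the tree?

R2

Grow the tree from R1 using Prim:
Step 1: cheapest edge leaving the tree is R1-R5 (1); add R5.
Step 2: cheapest edge leaving the tree is R5-R8 (2); add R8.
Step 3: cheapest edge leaving the tree is R1-R3 (4); add R3.
Step 4: cheapest edge leaving the tree is R1-R6 (4); add R6.
Step 5: cheapest edge leaving the tree is R5-R7 (4); add R7.
Step 6: cheapest edge leaving the tree is R4-R7 (8); add R4.
Step 7: cheapest edge leaving the tree is R8-R9 (9); add R9.
Step 8: cheapest edge leaving the tree is R2-R9 (5); add R2.
Vertex order: R1, R5, R8, R3, R6, R7, R4, R9, R2. The 9th vertex is R2.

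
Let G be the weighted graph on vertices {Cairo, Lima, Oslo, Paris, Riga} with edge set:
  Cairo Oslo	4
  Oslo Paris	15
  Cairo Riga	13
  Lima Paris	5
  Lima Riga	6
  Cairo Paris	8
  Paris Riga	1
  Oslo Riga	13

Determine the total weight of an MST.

18

Prim, starting at Oslo.
Step 1: cheapest edge leaving the tree is Cairo Oslo (4); add Cairo.
Step 2: cheapest edge leaving the tree is Cairo Paris (8); add Paris.
Step 3: cheapest edge leaving the tree is Paris Riga (1); add Riga.
Step 4: cheapest edge leaving the tree is Lima Paris (5); add Lima.
MST edges: Cairo Oslo, Cairo Paris, Paris Riga, Lima Paris; total weight 4+8+1+5 = 18.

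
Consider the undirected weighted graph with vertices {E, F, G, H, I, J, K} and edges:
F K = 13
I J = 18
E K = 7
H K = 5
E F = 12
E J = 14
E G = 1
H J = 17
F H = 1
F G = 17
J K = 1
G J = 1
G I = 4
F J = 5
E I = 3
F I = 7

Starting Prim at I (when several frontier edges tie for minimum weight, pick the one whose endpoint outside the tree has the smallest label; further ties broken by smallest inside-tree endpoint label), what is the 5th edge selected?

Grow the tree from I using Prim:
Step 1: cheapest edge leaving the tree is E I (3); add E.
Step 2: cheapest edge leaving the tree is E G (1); add G.
Step 3: cheapest edge leaving the tree is G J (1); add J.
Step 4: cheapest edge leaving the tree is J K (1); add K.
Step 5: cheapest edge leaving the tree is F J (5); add F.
Step 6: cheapest edge leaving the tree is F H (1); add H.
The 5th edge added is F J.

F-J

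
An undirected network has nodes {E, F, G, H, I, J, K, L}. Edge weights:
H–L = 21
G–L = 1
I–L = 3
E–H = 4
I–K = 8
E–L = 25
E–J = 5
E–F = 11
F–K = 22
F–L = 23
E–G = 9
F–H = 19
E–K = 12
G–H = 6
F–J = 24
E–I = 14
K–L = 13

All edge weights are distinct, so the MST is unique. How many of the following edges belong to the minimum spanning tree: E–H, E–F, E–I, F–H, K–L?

2

Sort edges by weight, then run Kruskal:
G–L (1): add — endpoints in different components.
I–L (3): add — endpoints in different components.
E–H (4): add — endpoints in different components.
E–J (5): add — endpoints in different components.
G–H (6): add — endpoints in different components.
I–K (8): add — endpoints in different components.
E–G (9): skip — E and G already connected.
E–F (11): add — endpoints in different components.
MST edge set: {G–L, I–L, E–H, E–J, G–H, I–K, E–F}.
Of the listed edges, {E–H, E–F} are in the MST → 2.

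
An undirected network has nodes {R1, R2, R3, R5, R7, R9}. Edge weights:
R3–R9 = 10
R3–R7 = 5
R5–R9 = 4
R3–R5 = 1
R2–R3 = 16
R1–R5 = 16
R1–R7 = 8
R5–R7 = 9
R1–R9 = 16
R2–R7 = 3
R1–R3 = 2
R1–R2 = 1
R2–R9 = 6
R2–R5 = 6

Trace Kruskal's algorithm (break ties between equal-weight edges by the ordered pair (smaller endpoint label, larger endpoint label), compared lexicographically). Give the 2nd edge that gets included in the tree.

R3-R5

Sort edges by weight, then run Kruskal:
R1–R2 (1): add — endpoints in different components.
R3–R5 (1): add — endpoints in different components.
R1–R3 (2): add — endpoints in different components.
R2–R7 (3): add — endpoints in different components.
R5–R9 (4): add — endpoints in different components.
The 2nd edge added is R3–R5.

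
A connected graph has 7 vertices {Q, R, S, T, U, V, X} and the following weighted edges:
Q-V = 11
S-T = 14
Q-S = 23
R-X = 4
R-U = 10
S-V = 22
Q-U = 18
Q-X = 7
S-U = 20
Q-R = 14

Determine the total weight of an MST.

Grow the tree from Q using Prim:
Step 1: cheapest edge leaving the tree is Q-X (7); add X.
Step 2: cheapest edge leaving the tree is R-X (4); add R.
Step 3: cheapest edge leaving the tree is R-U (10); add U.
Step 4: cheapest edge leaving the tree is Q-V (11); add V.
Step 5: cheapest edge leaving the tree is S-U (20); add S.
Step 6: cheapest edge leaving the tree is S-T (14); add T.
MST edges: Q-X, R-X, R-U, Q-V, S-U, S-T; total weight 7+4+10+11+20+14 = 66.

66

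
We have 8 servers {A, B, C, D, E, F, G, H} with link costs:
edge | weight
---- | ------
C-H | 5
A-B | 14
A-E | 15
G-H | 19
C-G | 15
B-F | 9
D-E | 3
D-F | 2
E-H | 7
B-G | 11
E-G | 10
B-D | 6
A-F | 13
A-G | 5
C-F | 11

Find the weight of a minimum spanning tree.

38

Kruskal: consider edges lightest-first.
D-F (2): add — endpoints in different components.
D-E (3): add — endpoints in different components.
A-G (5): add — endpoints in different components.
C-H (5): add — endpoints in different components.
B-D (6): add — endpoints in different components.
E-H (7): add — endpoints in different components.
B-F (9): skip — B and F already connected.
E-G (10): add — endpoints in different components.
MST edges: D-F, D-E, A-G, C-H, B-D, E-H, E-G; total weight 2+3+5+5+6+7+10 = 38.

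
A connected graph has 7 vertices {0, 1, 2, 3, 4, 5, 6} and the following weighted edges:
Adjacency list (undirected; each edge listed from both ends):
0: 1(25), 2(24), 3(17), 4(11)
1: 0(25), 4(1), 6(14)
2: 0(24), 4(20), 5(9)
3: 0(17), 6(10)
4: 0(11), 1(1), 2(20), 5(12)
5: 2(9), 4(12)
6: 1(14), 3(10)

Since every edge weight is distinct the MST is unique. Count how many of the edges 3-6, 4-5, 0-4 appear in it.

Kruskal's algorithm — process edges by increasing weight (ties by edge label):
1-4 (1): add. Components now {0} {1,4} {2} {3} {5} {6}
2-5 (9): add. Components now {0} {1,4} {2,5} {3} {6}
3-6 (10): add. Components now {0} {1,4} {2,5} {3,6}
0-4 (11): add. Components now {0,1,4} {2,5} {3,6}
4-5 (12): add. Components now {0,1,2,4,5} {3,6}
1-6 (14): add. Components now {0,1,2,3,4,5,6}
MST edge set: {1-4, 2-5, 3-6, 0-4, 4-5, 1-6}.
Of the listed edges, {3-6, 4-5, 0-4} are in the MST → 3.

3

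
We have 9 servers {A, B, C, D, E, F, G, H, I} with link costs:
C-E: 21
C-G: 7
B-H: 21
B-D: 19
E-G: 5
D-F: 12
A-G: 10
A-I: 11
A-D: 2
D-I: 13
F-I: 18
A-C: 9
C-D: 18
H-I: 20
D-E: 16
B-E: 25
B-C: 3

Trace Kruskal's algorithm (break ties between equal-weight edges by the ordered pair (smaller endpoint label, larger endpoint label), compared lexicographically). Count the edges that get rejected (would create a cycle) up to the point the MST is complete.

6

Kruskal's algorithm — process edges by increasing weight (ties by edge label):
A-D (2): add — endpoints in different components.
B-C (3): add — endpoints in different components.
E-G (5): add — endpoints in different components.
C-G (7): add — endpoints in different components.
A-C (9): add — endpoints in different components.
A-G (10): skip — A and G already connected.
A-I (11): add — endpoints in different components.
D-F (12): add — endpoints in different components.
D-I (13): skip — D and I already connected.
D-E (16): skip — D and E already connected.
C-D (18): skip — C and D already connected.
F-I (18): skip — F and I already connected.
B-D (19): skip — B and D already connected.
H-I (20): add — endpoints in different components.
Edges rejected before the tree was complete: 6.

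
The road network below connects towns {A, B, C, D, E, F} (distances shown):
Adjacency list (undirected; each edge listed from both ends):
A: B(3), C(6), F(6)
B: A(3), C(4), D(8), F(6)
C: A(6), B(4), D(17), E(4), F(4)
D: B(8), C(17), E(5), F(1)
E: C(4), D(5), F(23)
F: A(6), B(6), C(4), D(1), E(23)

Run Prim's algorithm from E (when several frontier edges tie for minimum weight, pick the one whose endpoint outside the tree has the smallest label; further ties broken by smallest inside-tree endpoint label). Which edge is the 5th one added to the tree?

Prim's algorithm from E:
Step 1: cheapest edge leaving the tree is C–E (4); add C.
Step 2: cheapest edge leaving the tree is B–C (4); add B.
Step 3: cheapest edge leaving the tree is A–B (3); add A.
Step 4: cheapest edge leaving the tree is C–F (4); add F.
Step 5: cheapest edge leaving the tree is D–F (1); add D.
The 5th edge added is D–F.

D-F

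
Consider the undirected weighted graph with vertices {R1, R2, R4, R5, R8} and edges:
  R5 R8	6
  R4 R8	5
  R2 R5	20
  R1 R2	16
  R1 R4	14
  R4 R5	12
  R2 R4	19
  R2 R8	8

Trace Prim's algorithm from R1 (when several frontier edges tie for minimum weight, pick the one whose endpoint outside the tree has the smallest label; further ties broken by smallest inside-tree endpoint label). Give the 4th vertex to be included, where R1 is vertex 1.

R5

Grow the tree from R1 using Prim:
Step 1: frontier [R1 R4 14, R1 R2 16] → take R1 R4 (14); add R4.
Step 2: frontier [R1 R2 16, R4 R8 5, R4 R5 12, R2 R4 19] → take R4 R8 (5); add R8.
Step 3: frontier [R1 R2 16, R4 R5 12, R2 R4 19, R5 R8 6, R2 R8 8] → take R5 R8 (6); add R5.
Step 4: frontier [R1 R2 16, R2 R4 19, R2 R5 20, R2 R8 8] → take R2 R8 (8); add R2.
Vertex order: R1, R4, R8, R5, R2. The 4th vertex is R5.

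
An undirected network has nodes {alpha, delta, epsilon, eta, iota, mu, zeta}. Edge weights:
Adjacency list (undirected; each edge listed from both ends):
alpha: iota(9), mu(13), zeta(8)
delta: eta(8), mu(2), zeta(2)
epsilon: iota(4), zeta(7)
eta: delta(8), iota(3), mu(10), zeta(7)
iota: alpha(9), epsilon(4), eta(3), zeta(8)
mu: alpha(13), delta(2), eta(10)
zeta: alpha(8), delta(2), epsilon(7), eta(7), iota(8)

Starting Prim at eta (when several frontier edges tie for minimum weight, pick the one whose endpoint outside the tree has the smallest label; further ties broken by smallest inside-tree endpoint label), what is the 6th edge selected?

Grow the tree from eta using Prim:
Step 1: frontier [eta—iota 3, eta—zeta 7, delta—eta 8, eta—mu 10] → take eta—iota (3); add iota.
Step 2: frontier [eta—zeta 7, delta—eta 8, eta—mu 10, epsilon—iota 4, iota—zeta 8, alpha—iota 9] → take epsilon—iota (4); add epsilon.
Step 3: frontier [epsilon—zeta 7, eta—zeta 7, delta—eta 8, eta—mu 10, iota—zeta 8, alpha—iota 9] → take epsilon—zeta (7); add zeta.
Step 4: frontier [delta—eta 8, eta—mu 10, alpha—iota 9, delta—zeta 2, alpha—zeta 8] → take delta—zeta (2); add delta.
Step 5: frontier [delta—mu 2, eta—mu 10, alpha—iota 9, alpha—zeta 8] → take delta—mu (2); add mu.
Step 6: frontier [alpha—iota 9, alpha—mu 13, alpha—zeta 8] → take alpha—zeta (8); add alpha.
The 6th edge added is alpha—zeta.

alpha-zeta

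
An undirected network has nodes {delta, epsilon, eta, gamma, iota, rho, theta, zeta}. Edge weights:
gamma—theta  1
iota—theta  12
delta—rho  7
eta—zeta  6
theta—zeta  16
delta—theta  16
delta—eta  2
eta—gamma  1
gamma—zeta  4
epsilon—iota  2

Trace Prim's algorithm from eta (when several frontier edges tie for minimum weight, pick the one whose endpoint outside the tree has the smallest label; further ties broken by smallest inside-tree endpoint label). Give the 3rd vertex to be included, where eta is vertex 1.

theta

Prim's algorithm from eta:
Step 1: cheapest edge leaving the tree is eta—gamma (1); add gamma.
Step 2: cheapest edge leaving the tree is gamma—theta (1); add theta.
Step 3: cheapest edge leaving the tree is delta—eta (2); add delta.
Step 4: cheapest edge leaving the tree is gamma—zeta (4); add zeta.
Step 5: cheapest edge leaving the tree is delta—rho (7); add rho.
Step 6: cheapest edge leaving the tree is iota—theta (12); add iota.
Step 7: cheapest edge leaving the tree is epsilon—iota (2); add epsilon.
Vertex order: eta, gamma, theta, delta, zeta, rho, iota, epsilon. The 3rd vertex is theta.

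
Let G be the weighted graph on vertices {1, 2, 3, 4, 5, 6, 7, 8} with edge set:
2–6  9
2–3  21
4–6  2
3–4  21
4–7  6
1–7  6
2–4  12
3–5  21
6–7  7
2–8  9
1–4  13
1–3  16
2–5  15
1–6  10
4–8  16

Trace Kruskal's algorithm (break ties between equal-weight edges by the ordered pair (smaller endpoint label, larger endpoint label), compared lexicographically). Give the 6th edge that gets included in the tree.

2-5

Sort edges by weight, then run Kruskal:
4–6 (2): add — endpoints in different components.
1–7 (6): add — endpoints in different components.
4–7 (6): add — endpoints in different components.
6–7 (7): skip — 6 and 7 already connected.
2–6 (9): add — endpoints in different components.
2–8 (9): add — endpoints in different components.
1–6 (10): skip — 1 and 6 already connected.
2–4 (12): skip — 2 and 4 already connected.
1–4 (13): skip — 1 and 4 already connected.
2–5 (15): add — endpoints in different components.
1–3 (16): add — endpoints in different components.
The 6th edge added is 2–5.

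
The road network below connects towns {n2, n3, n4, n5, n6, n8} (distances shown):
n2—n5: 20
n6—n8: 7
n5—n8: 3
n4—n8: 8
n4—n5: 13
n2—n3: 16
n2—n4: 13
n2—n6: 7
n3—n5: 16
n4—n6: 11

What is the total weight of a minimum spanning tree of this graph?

41

Prim, starting at n3.
Step 1: cheapest edge leaving the tree is n2—n3 (16); add n2.
Step 2: cheapest edge leaving the tree is n2—n6 (7); add n6.
Step 3: cheapest edge leaving the tree is n6—n8 (7); add n8.
Step 4: cheapest edge leaving the tree is n5—n8 (3); add n5.
Step 5: cheapest edge leaving the tree is n4—n8 (8); add n4.
MST edges: n2—n3, n2—n6, n6—n8, n5—n8, n4—n8; total weight 16+7+7+3+8 = 41.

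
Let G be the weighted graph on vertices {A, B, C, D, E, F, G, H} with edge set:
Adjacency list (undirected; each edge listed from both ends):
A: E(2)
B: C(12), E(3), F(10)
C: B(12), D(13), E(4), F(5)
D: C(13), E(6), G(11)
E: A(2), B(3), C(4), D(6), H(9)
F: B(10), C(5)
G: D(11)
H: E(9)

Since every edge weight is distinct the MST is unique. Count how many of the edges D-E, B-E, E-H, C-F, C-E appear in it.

5

Sort edges by weight, then run Kruskal:
A-E (2): add — endpoints in different components.
B-E (3): add — endpoints in different components.
C-E (4): add — endpoints in different components.
C-F (5): add — endpoints in different components.
D-E (6): add — endpoints in different components.
E-H (9): add — endpoints in different components.
B-F (10): skip — B and F already connected.
D-G (11): add — endpoints in different components.
MST edge set: {A-E, B-E, C-E, C-F, D-E, E-H, D-G}.
Of the listed edges, {D-E, B-E, E-H, C-F, C-E} are in the MST → 5.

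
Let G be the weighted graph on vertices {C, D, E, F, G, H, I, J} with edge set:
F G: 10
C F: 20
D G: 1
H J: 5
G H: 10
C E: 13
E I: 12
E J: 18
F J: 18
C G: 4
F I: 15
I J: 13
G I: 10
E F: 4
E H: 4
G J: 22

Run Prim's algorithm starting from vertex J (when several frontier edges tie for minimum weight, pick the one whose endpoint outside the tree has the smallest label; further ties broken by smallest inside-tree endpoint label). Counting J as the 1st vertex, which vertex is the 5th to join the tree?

G

Prim's algorithm from J:
Step 1: cheapest edge leaving the tree is H J (5); add H.
Step 2: cheapest edge leaving the tree is E H (4); add E.
Step 3: cheapest edge leaving the tree is E F (4); add F.
Step 4: cheapest edge leaving the tree is F G (10); add G.
Step 5: cheapest edge leaving the tree is D G (1); add D.
Step 6: cheapest edge leaving the tree is C G (4); add C.
Step 7: cheapest edge leaving the tree is G I (10); add I.
Vertex order: J, H, E, F, G, D, C, I. The 5th vertex is G.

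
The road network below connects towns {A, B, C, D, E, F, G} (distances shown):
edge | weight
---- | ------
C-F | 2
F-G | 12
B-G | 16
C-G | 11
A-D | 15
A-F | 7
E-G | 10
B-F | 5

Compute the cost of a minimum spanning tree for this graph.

50

Grow the tree from E using Prim:
Step 1: frontier [E-G 10] → take E-G (10); add G.
Step 2: frontier [C-G 11, F-G 12, B-G 16] → take C-G (11); add C.
Step 3: frontier [C-F 2, F-G 12, B-G 16] → take C-F (2); add F.
Step 4: frontier [B-F 5, A-F 7, B-G 16] → take B-F (5); add B.
Step 5: frontier [A-F 7] → take A-F (7); add A.
Step 6: frontier [A-D 15] → take A-D (15); add D.
MST edges: E-G, C-G, C-F, B-F, A-F, A-D; total weight 10+11+2+5+7+15 = 50.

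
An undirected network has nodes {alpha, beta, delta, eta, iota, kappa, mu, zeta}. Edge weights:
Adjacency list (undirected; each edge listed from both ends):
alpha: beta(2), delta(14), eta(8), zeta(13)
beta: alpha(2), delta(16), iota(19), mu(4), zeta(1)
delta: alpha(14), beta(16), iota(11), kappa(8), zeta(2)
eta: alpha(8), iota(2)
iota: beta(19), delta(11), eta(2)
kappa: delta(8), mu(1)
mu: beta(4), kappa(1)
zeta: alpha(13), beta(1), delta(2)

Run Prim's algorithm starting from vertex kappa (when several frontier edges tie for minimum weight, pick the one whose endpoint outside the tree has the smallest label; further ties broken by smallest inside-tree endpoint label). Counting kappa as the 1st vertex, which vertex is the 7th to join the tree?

Prim, starting at kappa.
Step 1: cheapest edge leaving the tree is kappa mu (1); add mu.
Step 2: cheapest edge leaving the tree is beta mu (4); add beta.
Step 3: cheapest edge leaving the tree is beta zeta (1); add zeta.
Step 4: cheapest edge leaving the tree is alpha beta (2); add alpha.
Step 5: cheapest edge leaving the tree is delta zeta (2); add delta.
Step 6: cheapest edge leaving the tree is alpha eta (8); add eta.
Step 7: cheapest edge leaving the tree is eta iota (2); add iota.
Vertex order: kappa, mu, beta, zeta, alpha, delta, eta, iota. The 7th vertex is eta.

eta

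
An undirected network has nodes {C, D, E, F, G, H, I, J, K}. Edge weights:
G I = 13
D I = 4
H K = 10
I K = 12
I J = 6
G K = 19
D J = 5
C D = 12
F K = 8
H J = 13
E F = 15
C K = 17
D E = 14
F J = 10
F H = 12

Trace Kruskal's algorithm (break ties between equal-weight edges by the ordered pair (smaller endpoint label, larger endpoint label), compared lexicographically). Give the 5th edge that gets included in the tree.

H-K

Kruskal's algorithm — process edges by increasing weight (ties by edge label):
D I (4): add — endpoints in different components.
D J (5): add — endpoints in different components.
I J (6): skip — I and J already connected.
F K (8): add — endpoints in different components.
F J (10): add — endpoints in different components.
H K (10): add — endpoints in different components.
C D (12): add — endpoints in different components.
F H (12): skip — F and H already connected.
I K (12): skip — I and K already connected.
G I (13): add — endpoints in different components.
H J (13): skip — H and J already connected.
D E (14): add — endpoints in different components.
The 5th edge added is H K.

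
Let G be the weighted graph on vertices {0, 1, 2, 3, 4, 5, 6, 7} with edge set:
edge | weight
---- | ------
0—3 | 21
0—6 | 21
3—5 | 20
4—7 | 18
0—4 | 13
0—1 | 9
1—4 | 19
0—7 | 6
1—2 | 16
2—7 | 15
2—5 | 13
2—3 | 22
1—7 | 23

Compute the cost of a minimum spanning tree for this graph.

Grow the tree from 0 using Prim:
Step 1: frontier [0—7 6, 0—1 9, 0—4 13, 0—3 21, 0—6 21] → take 0—7 (6); add 7.
Step 2: frontier [0—1 9, 0—4 13, 0—3 21, 0—6 21, 2—7 15, 4—7 18, 1—7 23] → take 0—1 (9); add 1.
Step 3: frontier [0—4 13, 0—3 21, 0—6 21, 1—2 16, 1—4 19, 2—7 15, 4—7 18] → take 0—4 (13); add 4.
Step 4: frontier [0—3 21, 0—6 21, 1—2 16, 2—7 15] → take 2—7 (15); add 2.
Step 5: frontier [0—3 21, 0—6 21, 2—5 13, 2—3 22] → take 2—5 (13); add 5.
Step 6: frontier [0—3 21, 0—6 21, 2—3 22, 3—5 20] → take 3—5 (20); add 3.
Step 7: frontier [0—6 21] → take 0—6 (21); add 6.
MST edges: 0—7, 0—1, 0—4, 2—7, 2—5, 3—5, 0—6; total weight 6+9+13+15+13+20+21 = 97.

97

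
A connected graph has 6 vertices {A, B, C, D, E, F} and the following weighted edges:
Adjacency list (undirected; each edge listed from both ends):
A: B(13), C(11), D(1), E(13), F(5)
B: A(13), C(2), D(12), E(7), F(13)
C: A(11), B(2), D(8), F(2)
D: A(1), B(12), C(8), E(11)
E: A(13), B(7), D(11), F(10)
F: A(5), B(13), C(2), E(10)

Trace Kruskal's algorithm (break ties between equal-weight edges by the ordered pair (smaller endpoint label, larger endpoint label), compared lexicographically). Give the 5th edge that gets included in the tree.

Sort edges by weight, then run Kruskal:
A—D (1): add — endpoints in different components.
B—C (2): add — endpoints in different components.
C—F (2): add — endpoints in different components.
A—F (5): add — endpoints in different components.
B—E (7): add — endpoints in different components.
The 5th edge added is B—E.

B-E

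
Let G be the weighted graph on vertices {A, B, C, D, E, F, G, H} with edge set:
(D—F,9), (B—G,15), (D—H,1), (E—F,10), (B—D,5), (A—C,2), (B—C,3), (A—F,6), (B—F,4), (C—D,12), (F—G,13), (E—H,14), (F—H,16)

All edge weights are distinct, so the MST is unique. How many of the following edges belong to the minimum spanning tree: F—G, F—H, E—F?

Kruskal: consider edges lightest-first.
D—H (1): add — endpoints in different components.
A—C (2): add — endpoints in different components.
B—C (3): add — endpoints in different components.
B—F (4): add — endpoints in different components.
B—D (5): add — endpoints in different components.
A—F (6): skip — A and F already connected.
D—F (9): skip — D and F already connected.
E—F (10): add — endpoints in different components.
C—D (12): skip — C and D already connected.
F—G (13): add — endpoints in different components.
MST edge set: {D—H, A—C, B—C, B—F, B—D, E—F, F—G}.
Of the listed edges, {F—G, E—F} are in the MST → 2.

2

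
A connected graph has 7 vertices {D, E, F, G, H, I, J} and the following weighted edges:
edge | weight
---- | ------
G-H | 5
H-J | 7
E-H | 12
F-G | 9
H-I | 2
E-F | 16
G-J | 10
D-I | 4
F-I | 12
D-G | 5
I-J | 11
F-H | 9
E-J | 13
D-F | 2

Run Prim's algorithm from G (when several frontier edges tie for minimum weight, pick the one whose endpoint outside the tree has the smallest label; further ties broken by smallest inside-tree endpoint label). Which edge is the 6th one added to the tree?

Prim's algorithm from G:
Step 1: frontier [D-G 5, G-H 5, F-G 9, G-J 10] → take D-G (5); add D.
Step 2: frontier [D-F 2, D-I 4, G-H 5, F-G 9, G-J 10] → take D-F (2); add F.
Step 3: frontier [D-I 4, F-H 9, F-I 12, E-F 16, G-H 5, G-J 10] → take D-I (4); add I.
Step 4: frontier [F-H 9, E-F 16, G-H 5, G-J 10, H-I 2, I-J 11] → take H-I (2); add H.
Step 5: frontier [E-F 16, G-J 10, H-J 7, E-H 12, I-J 11] → take H-J (7); add J.
Step 6: frontier [E-F 16, E-H 12, E-J 13] → take E-H (12); add E.
The 6th edge added is E-H.

E-H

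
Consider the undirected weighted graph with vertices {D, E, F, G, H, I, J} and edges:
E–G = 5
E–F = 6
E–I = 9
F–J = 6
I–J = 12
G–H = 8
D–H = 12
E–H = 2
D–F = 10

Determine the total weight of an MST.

38

Kruskal: consider edges lightest-first.
E–H (2): add — endpoints in different components.
E–G (5): add — endpoints in different components.
E–F (6): add — endpoints in different components.
F–J (6): add — endpoints in different components.
G–H (8): skip — G and H already connected.
E–I (9): add — endpoints in different components.
D–F (10): add — endpoints in different components.
MST edges: E–H, E–G, E–F, F–J, E–I, D–F; total weight 2+5+6+6+9+10 = 38.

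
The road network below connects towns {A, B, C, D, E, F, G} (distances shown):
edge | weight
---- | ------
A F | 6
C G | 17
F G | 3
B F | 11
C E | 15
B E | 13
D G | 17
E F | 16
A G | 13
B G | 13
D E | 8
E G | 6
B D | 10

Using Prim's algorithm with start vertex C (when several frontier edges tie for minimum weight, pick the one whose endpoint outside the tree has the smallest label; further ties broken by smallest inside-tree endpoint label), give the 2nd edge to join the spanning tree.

E-G

Prim's algorithm from C:
Step 1: cheapest edge leaving the tree is C E (15); add E.
Step 2: cheapest edge leaving the tree is E G (6); add G.
Step 3: cheapest edge leaving the tree is F G (3); add F.
Step 4: cheapest edge leaving the tree is A F (6); add A.
Step 5: cheapest edge leaving the tree is D E (8); add D.
Step 6: cheapest edge leaving the tree is B D (10); add B.
The 2nd edge added is E G.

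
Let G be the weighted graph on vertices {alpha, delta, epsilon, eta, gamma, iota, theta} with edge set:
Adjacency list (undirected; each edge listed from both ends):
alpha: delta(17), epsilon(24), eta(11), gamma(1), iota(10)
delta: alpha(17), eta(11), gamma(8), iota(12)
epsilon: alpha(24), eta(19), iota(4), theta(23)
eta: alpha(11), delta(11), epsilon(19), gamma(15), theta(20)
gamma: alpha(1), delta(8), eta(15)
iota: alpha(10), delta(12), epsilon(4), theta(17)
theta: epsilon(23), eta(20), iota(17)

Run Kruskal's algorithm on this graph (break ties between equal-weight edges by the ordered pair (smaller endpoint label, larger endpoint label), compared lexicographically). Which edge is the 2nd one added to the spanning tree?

epsilon-iota

Sort edges by weight, then run Kruskal:
alpha—gamma (1): add. Components now {theta} {epsilon} {iota} {eta} {alpha,gamma} {delta}
epsilon—iota (4): add. Components now {theta} {epsilon,iota} {eta} {alpha,gamma} {delta}
delta—gamma (8): add. Components now {theta} {epsilon,iota} {eta} {alpha,delta,gamma}
alpha—iota (10): add. Components now {theta} {alpha,delta,epsilon,gamma,iota} {eta}
alpha—eta (11): add. Components now {theta} {alpha,delta,epsilon,eta,gamma,iota}
delta—eta (11): skip — eta and delta already connected.
delta—iota (12): skip — iota and delta already connected.
eta—gamma (15): skip — eta and gamma already connected.
alpha—delta (17): skip — alpha and delta already connected.
iota—theta (17): add. Components now {alpha,delta,epsilon,eta,gamma,iota,theta}
The 2nd edge added is epsilon—iota.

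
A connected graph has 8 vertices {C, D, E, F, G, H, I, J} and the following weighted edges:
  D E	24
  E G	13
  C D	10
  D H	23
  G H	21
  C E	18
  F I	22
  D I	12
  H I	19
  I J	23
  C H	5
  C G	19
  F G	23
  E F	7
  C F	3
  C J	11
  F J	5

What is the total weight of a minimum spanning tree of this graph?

Grow the tree from I using Prim:
Step 1: cheapest edge leaving the tree is D I (12); add D.
Step 2: cheapest edge leaving the tree is C D (10); add C.
Step 3: cheapest edge leaving the tree is C F (3); add F.
Step 4: cheapest edge leaving the tree is C H (5); add H.
Step 5: cheapest edge leaving the tree is F J (5); add J.
Step 6: cheapest edge leaving the tree is E F (7); add E.
Step 7: cheapest edge leaving the tree is E G (13); add G.
MST edges: D I, C D, C F, C H, F J, E F, E G; total weight 12+10+3+5+5+7+13 = 55.

55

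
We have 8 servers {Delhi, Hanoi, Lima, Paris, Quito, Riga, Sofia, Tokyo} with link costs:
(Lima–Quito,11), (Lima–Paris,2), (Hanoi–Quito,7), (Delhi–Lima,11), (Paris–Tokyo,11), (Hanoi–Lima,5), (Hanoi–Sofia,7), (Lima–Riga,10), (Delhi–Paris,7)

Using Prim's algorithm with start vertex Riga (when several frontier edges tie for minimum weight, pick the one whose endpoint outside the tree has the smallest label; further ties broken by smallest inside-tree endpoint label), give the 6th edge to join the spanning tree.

Prim, starting at Riga.
Step 1: cheapest edge leaving the tree is Lima–Riga (10); add Lima.
Step 2: cheapest edge leaving the tree is Lima–Paris (2); add Paris.
Step 3: cheapest edge leaving the tree is Hanoi–Lima (5); add Hanoi.
Step 4: cheapest edge leaving the tree is Delhi–Paris (7); add Delhi.
Step 5: cheapest edge leaving the tree is Hanoi–Quito (7); add Quito.
Step 6: cheapest edge leaving the tree is Hanoi–Sofia (7); add Sofia.
Step 7: cheapest edge leaving the tree is Paris–Tokyo (11); add Tokyo.
The 6th edge added is Hanoi–Sofia.

Hanoi-Sofia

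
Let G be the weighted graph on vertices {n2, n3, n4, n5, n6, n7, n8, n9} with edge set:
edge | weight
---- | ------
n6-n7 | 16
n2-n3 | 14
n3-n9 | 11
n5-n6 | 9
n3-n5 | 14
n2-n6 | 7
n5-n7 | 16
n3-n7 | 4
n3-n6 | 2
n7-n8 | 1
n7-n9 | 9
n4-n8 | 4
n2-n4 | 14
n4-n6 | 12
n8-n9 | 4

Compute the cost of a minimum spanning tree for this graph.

Kruskal's algorithm — process edges by increasing weight (ties by edge label):
n7-n8 (1): add — endpoints in different components.
n3-n6 (2): add — endpoints in different components.
n3-n7 (4): add — endpoints in different components.
n4-n8 (4): add — endpoints in different components.
n8-n9 (4): add — endpoints in different components.
n2-n6 (7): add — endpoints in different components.
n5-n6 (9): add — endpoints in different components.
MST edges: n7-n8, n3-n6, n3-n7, n4-n8, n8-n9, n2-n6, n5-n6; total weight 1+2+4+4+4+7+9 = 31.

31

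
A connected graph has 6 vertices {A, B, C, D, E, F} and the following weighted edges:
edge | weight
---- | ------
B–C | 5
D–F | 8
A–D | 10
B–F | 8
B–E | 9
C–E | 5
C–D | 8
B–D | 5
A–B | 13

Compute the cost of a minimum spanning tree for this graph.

33

Sort edges by weight, then run Kruskal:
B–C (5): add — endpoints in different components.
B–D (5): add — endpoints in different components.
C–E (5): add — endpoints in different components.
B–F (8): add — endpoints in different components.
C–D (8): skip — C and D already connected.
D–F (8): skip — D and F already connected.
B–E (9): skip — B and E already connected.
A–D (10): add — endpoints in different components.
MST edges: B–C, B–D, C–E, B–F, A–D; total weight 5+5+5+8+10 = 33.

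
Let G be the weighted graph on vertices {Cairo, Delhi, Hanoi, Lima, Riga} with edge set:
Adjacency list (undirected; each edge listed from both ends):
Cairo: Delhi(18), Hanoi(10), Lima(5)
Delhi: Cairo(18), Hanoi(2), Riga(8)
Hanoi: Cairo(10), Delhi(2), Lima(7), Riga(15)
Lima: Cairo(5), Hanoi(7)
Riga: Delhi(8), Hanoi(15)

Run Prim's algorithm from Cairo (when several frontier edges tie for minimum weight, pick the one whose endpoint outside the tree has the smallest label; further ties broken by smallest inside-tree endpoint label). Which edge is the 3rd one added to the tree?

Prim, starting at Cairo.
Step 1: frontier [Cairo—Lima 5, Cairo—Hanoi 10, Cairo—Delhi 18] → take Cairo—Lima (5); add Lima.
Step 2: frontier [Cairo—Hanoi 10, Cairo—Delhi 18, Hanoi—Lima 7] → take Hanoi—Lima (7); add Hanoi.
Step 3: frontier [Cairo—Delhi 18, Delhi—Hanoi 2, Hanoi—Riga 15] → take Delhi—Hanoi (2); add Delhi.
Step 4: frontier [Delhi—Riga 8, Hanoi—Riga 15] → take Delhi—Riga (8); add Riga.
The 3rd edge added is Delhi—Hanoi.

Delhi-Hanoi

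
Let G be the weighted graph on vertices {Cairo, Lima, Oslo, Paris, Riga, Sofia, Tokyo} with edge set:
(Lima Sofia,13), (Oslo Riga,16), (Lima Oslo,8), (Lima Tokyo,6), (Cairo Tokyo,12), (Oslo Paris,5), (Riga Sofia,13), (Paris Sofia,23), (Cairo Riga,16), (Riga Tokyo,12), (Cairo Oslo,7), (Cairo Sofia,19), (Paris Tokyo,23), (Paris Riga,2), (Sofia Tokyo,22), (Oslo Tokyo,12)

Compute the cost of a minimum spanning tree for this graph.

41

Prim's algorithm from Sofia:
Step 1: cheapest edge leaving the tree is Lima Sofia (13); add Lima.
Step 2: cheapest edge leaving the tree is Lima Tokyo (6); add Tokyo.
Step 3: cheapest edge leaving the tree is Lima Oslo (8); add Oslo.
Step 4: cheapest edge leaving the tree is Oslo Paris (5); add Paris.
Step 5: cheapest edge leaving the tree is Paris Riga (2); add Riga.
Step 6: cheapest edge leaving the tree is Cairo Oslo (7); add Cairo.
MST edges: Lima Sofia, Lima Tokyo, Lima Oslo, Oslo Paris, Paris Riga, Cairo Oslo; total weight 13+6+8+5+2+7 = 41.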